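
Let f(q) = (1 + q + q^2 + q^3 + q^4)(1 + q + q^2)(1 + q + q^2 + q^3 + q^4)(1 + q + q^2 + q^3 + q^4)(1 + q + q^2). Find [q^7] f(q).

(1 + q + q^2 + q^3 + q^4) has coefficients 1,1,1,1,1 for degrees 0…4.
(1 + q + q^2) has coefficients 1,1,1,0,0,0,0,0 for degrees 0…7.
Multiplying by (1 + q + q^2 + q^3 + q^4) gives running coefficients 1,2,3,3,3,2,1,0 for degrees 0…7.
Multiplying by (1 + q + q^2 + q^3 + q^4) gives running coefficients 1,3,6,9,12,13,12,9 for degrees 0…7.
Finally multiplying by (1 + q + q^2), the product of all factors after the first has coefficients 1,4,10,18,27,34,37,34 for degrees 0…7.
[q^7] = 1·34 + 1·37 + 1·34 + 1·27 + 1·18 = 150.

150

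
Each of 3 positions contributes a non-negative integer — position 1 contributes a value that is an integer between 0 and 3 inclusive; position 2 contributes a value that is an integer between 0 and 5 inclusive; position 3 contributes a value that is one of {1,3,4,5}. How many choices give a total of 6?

The generating function for the choices is (1 + x + x^2 + x^3)·(1 + x + x^2 + x^3 + x^4 + x^5)·(x + x^3 + x^4 + x^5); the count is [x^6].
(1 + x + x^2 + x^3) has coefficients 1,1,1,1 for degrees 0…3.
(1 + x + x^2 + x^3 + x^4 + x^5) has coefficients 1,1,1,1,1,1,0 for degrees 0…6.
Finally multiplying by (x + x^3 + x^4 + x^5), the product of all factors after the first has coefficients 0,1,1,2,3,4,4 for degrees 0…6.
[x^6] = 1·4 + 1·4 + 1·3 + 1·2 = 13.

13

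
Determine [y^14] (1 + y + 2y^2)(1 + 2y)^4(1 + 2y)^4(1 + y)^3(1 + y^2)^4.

(1 + y + 2y^2) has coefficients 1,1,2 for degrees 0…2.
(1 + 2y)^4 has coefficients 1,8,24,32,16,0,0,0,0,0,0,0,0,0,0 for degrees 0…14.
Multiplying by (1 + 2y)^4 gives running coefficients 1,16,112,448,1120,1792,1792,1024,256,0,0,0,0,0,0 for degrees 0…14.
Multiplying by (1 + y)^3 gives running coefficients 1,19,163,833,2816,6608,10976,12896,10496,5632,1792,256,0,0,0 for degrees 0…14.
Finally multiplying by (1 + y^2)^4, the product of all factors after the first has coefficients 1,19,167,909,3474,10054,23222,44402,71949,100215,121059,127425,116864,93008,63712 for degrees 0…14.
[y^14] = 1·63712 + 1·93008 + 2·116864 = 390448.

390448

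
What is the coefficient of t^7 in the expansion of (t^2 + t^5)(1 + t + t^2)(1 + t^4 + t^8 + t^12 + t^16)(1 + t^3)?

(t^2 + t^5) has coefficients 0,0,1,0,0,1 for degrees 0…5.
(1 + t + t^2) has coefficients 1,1,1,0,0,0,0,0 for degrees 0…7.
Multiplying by (1 + t^4 + t^8 + t^12 + t^16) gives running coefficients 1,1,1,0,1,1,1,0 for degrees 0…7.
Finally multiplying by (1 + t^3), the product of all factors after the first has coefficients 1,1,1,1,2,2,1,1 for degrees 0…7.
[t^7] = 1·2 + 1·1 = 3.

3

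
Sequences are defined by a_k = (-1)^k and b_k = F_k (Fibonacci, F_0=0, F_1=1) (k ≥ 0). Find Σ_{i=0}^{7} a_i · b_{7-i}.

9

This is [x^7] in the product of the two ordinary generating functions.
Σ = 1·13 − 1·8 + 1·5 − 1·3 + 1·2 − 1·1 + 1·1 − 1·0 = 9.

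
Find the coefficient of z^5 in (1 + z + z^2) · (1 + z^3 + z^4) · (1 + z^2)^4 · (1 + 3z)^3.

390

(1 + z + z^2) has coefficients 1,1,1 for degrees 0…2.
(1 + z^3 + z^4) has coefficients 1,0,0,1,1,0 for degrees 0…5.
Multiplying by (1 + z^2)^4 gives running coefficients 1,0,4,1,7,4 for degrees 0…5.
Finally multiplying by (1 + 3z)^3, the product of all factors after the first has coefficients 1,9,31,64,124,202 for degrees 0…5.
[z^5] = 1·202 + 1·124 + 1·64 = 390.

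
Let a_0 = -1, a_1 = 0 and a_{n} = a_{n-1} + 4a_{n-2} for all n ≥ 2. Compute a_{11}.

-11716

The ordinary generating function has denominator 1 - q - 4q^2.
Iterating the recurrence: a_0,…,a_{11} = -1, 0, -4, -4, -20, -36, -116, -260, -724, -1764, -4660, -11716.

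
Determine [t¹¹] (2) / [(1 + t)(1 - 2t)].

2730

The denominator gives the recurrence a_n = a_(n−1) + 2a_(n−2) for n ≥ 2; the numerator fixes a_0 = 2, a_1 = 2.
Iterating: 2, 2, 6, 10, 22, 42, 86, 170, 342, 682, 1366, 2730, so a_11 = 2730.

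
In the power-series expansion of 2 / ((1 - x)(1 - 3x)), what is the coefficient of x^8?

19682

Partial fractions give a closed form: a_n = (-1)·1^n + (3)·3^n.
At n = 8: a_8 = 19682.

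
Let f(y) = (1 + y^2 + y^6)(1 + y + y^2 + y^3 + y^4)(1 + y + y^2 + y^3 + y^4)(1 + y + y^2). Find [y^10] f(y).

19

(1 + y^2 + y^6) has coefficients 1,0,1,0,0,0,1 for degrees 0…6.
(1 + y + y^2 + y^3 + y^4) has coefficients 1,1,1,1,1,0,0,0,0,0,0 for degrees 0…10.
Multiplying by (1 + y + y^2 + y^3 + y^4) gives running coefficients 1,2,3,4,5,4,3,2,1,0,0 for degrees 0…10.
Finally multiplying by (1 + y + y^2), the product of all factors after the first has coefficients 1,3,6,9,12,13,12,9,6,3,1 for degrees 0…10.
[y^10] = 1·1 + 1·6 + 1·12 = 19.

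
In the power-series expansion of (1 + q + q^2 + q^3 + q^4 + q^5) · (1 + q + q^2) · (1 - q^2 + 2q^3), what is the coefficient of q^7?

4

(1 + q + q^2 + q^3 + q^4 + q^5) has coefficients 1,1,1,1,1,1 for degrees 0…5.
(1 + q + q^2) has coefficients 1,1,1,0,0,0,0,0 for degrees 0…7.
Finally multiplying by (1 - q^2 + 2q^3), the product of all factors after the first has coefficients 1,1,0,1,1,2,0,0 for degrees 0…7.
[q^7] = 1·0 + 1·0 + 1·2 + 1·1 + 1·1 + 1·0 = 4.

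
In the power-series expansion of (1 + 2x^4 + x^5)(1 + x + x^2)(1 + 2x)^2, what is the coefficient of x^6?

(1 + 2x^4 + x^5) has coefficients 1,0,0,0,2,1 for degrees 0…5.
(1 + x + x^2) has coefficients 1,1,1,0,0,0,0 for degrees 0…6.
Finally multiplying by (1 + 2x)^2, the product of all factors after the first has coefficients 1,5,9,8,4,0,0 for degrees 0…6.
[x^6] = 1·0 + 2·9 + 1·5 = 23.

23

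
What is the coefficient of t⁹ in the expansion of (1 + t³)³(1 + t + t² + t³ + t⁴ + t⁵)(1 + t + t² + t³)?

(1 + t³)³ has coefficients 1,0,0,3,0,0,3,0,0,1 for degrees 0…9.
(1 + t + t² + t³ + t⁴ + t⁵) has coefficients 1,1,1,1,1,1,0,0,0,0 for degrees 0…9.
Finally multiplying by (1 + t + t² + t³), the product of all factors after the first has coefficients 1,2,3,4,4,4,3,2,1,0 for degrees 0…9.
[t⁹] = 1·0 + 3·3 + 3·4 + 1·1 = 22.

22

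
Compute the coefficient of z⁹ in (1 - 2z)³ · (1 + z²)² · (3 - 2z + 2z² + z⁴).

(1 - 2z)³ has coefficients 1,-6,12,-8 for degrees 0…3.
(1 + z²)² has coefficients 1,0,2,0,1,0,0,0,0,0 for degrees 0…9.
Finally multiplying by (3 - 2z + 2z² + z⁴), the product of all factors after the first has coefficients 3,-2,8,-4,8,-2,4,0,1,0 for degrees 0…9.
[z⁹] = 1·0 − 6·1 + 12·0 − 8·4 = -38.

-38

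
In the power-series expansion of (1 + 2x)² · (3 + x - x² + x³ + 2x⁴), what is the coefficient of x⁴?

(1 + 2x)² has coefficients 1,4,4 for degrees 0…2.
(3 + x - x² + x³ + 2x⁴) has coefficients 3,1,-1,1,2 for degrees 0…4.
[x⁴] = 1·2 + 4·1 + 4·(-1) = 2.

2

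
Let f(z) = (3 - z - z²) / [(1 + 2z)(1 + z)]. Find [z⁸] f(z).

1661

The denominator gives the recurrence a_n = −3a_(n−1) − 2a_(n−2) for n ≥ 3; the numerator fixes a_0 = 3, a_1 = -10, a_2 = 23.
Iterating: 3, -10, 23, -49, 101, -205, 413, -829, 1661, so a_8 = 1661.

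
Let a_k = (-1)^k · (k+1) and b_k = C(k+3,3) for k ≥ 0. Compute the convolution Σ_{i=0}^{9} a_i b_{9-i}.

70

The convolution is the t^9 coefficient of A(t)B(t).
Σ = 1·220 − 2·165 + 3·120 − 4·84 + 5·56 − 6·35 + 7·20 − 8·10 + 9·4 − 10·1 = 70.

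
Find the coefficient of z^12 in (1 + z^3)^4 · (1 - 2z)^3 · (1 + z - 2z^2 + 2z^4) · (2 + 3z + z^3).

734

(1 + z^3)^4 has coefficients 1,0,0,4,0,0,6,0,0,4,0,0,1 for degrees 0…12.
(1 - 2z)^3 has coefficients 1,-6,12,-8,0,0,0,0,0,0,0,0,0 for degrees 0…12.
Multiplying by (1 + z - 2z^2 + 2z^4) gives running coefficients 1,-5,4,16,-30,4,24,-16,0,0,0,0,0 for degrees 0…12.
Finally multiplying by (2 + 3z + z^3), the product of all factors after the first has coefficients 2,-7,-7,45,-17,-78,76,10,-44,24,-16,0,0 for degrees 0…12.
[z^12] = 1·0 + 4·24 + 6·76 + 4·45 + 1·2 = 734.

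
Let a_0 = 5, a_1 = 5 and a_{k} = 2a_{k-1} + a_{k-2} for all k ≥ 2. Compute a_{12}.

The ordinary generating function has denominator 1 - 2x - x^2.
Iterating the recurrence: a_0,…,a_{12} = 5, 5, 15, 35, 85, 205, 495, 1195, 2885, 6965, 16815, 40595, 98005.

98005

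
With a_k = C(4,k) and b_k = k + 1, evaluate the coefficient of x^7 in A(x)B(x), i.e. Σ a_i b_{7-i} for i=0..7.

Write out a_i and b_{7-i} for i = 0,…,7 and sum the products.
Σ = 1·8 + 4·7 + 6·6 + 4·5 + 1·4 + 0·3 + 0·2 + 0·1 = 96.

96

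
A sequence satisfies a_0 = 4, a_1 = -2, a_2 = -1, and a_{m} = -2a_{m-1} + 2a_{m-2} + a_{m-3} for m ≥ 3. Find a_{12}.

-16556

The ordinary generating function has denominator 1 + 2y - 2y^2 - y^3.
Iterating the recurrence: a_0,…,a_{12} = 4, -2, -1, 2, -8, 19, -52, 134, -353, 922, -2416, 6323, -16556.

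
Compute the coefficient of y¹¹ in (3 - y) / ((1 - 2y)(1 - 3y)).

The denominator gives the recurrence a_n = 5a_(n−1) − 6a_(n−2) for n ≥ 3; the numerator fixes a_0 = 3, a_1 = 14, a_2 = 52.
Iterating: 3, 14, 52, 176, 568, 1784, 5512, 16856, 51208, 154904, 467272, 1406936, so a_11 = 1406936.

1406936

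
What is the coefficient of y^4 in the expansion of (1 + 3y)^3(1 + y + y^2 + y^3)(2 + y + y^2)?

227

(1 + 3y)^3 has coefficients 1,9,27,27 for degrees 0…3.
(1 + y + y^2 + y^3) has coefficients 1,1,1,1,0 for degrees 0…4.
Finally multiplying by (2 + y + y^2), the product of all factors after the first has coefficients 2,3,4,4,2 for degrees 0…4.
[y^4] = 1·2 + 9·4 + 27·4 + 27·3 = 227.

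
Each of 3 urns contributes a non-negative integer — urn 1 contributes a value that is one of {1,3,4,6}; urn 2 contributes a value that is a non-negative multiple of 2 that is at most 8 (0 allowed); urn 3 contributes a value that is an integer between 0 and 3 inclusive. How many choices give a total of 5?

The generating function for the choices is (q + q³ + q⁴ + q⁶)·(1 + q² + q⁴ + q⁶ + q⁸)·(1 + q + q² + q³); the count is [q⁵].
(q + q³ + q⁴ + q⁶) has coefficients 0,1,0,1,1,0 for degrees 0…5.
(1 + q² + q⁴ + q⁶ + q⁸) has coefficients 1,0,1,0,1,0 for degrees 0…5.
Finally multiplying by (1 + q + q² + q³), the product of all factors after the first has coefficients 1,1,2,2,2,2 for degrees 0…5.
[q⁵] = 1·2 + 1·2 + 1·1 = 5.

5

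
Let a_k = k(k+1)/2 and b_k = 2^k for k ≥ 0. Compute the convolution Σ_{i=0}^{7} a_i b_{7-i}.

466

Write out a_i and b_{7-i} for i = 0,…,7 and sum the products.
Σ = 0·128 + 1·64 + 3·32 + 6·16 + 10·8 + 15·4 + 21·2 + 28·1 = 466.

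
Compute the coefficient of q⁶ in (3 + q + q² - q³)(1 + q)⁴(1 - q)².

8

(3 + q + q² - q³) has coefficients 3,1,1,-1 for degrees 0…3.
(1 + q)⁴ has coefficients 1,4,6,4,1,0,0 for degrees 0…6.
Finally multiplying by (1 - q)², the product of all factors after the first has coefficients 1,2,-1,-4,-1,2,1 for degrees 0…6.
[q⁶] = 3·1 + 1·2 + 1·(-1) − 1·(-4) = 8.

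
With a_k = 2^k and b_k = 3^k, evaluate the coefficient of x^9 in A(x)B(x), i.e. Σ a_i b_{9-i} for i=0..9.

58025

Write out a_i and b_{9-i} for i = 0,…,9 and sum the products.
Σ = 1·19683 + 2·6561 + 4·2187 + 8·729 + 16·243 + 32·81 + 64·27 + 128·9 + 256·3 + 512·1 = 58025.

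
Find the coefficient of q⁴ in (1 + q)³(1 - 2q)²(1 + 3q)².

(1 + q)³ has coefficients 1,3,3,1 for degrees 0…3.
(1 - 2q)² has coefficients 1,-4,4,0,0 for degrees 0…4.
Finally multiplying by (1 + 3q)², the product of all factors after the first has coefficients 1,2,-11,-12,36 for degrees 0…4.
[q⁴] = 1·36 + 3·(-12) + 3·(-11) + 1·2 = -31.

-31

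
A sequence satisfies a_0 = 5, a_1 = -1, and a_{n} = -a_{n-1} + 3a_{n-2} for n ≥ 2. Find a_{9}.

The ordinary generating function has denominator 1 + z - 3z^2.
Iterating the recurrence: a_0,…,a_{9} = 5, -1, 16, -19, 67, -124, 325, -697, 1672, -3763.

-3763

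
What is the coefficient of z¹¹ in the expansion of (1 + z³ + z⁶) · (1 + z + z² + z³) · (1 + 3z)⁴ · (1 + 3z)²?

(1 + z³ + z⁶) has coefficients 1,0,0,1,0,0,1 for degrees 0…6.
(1 + z + z² + z³) has coefficients 1,1,1,1,0,0,0,0,0,0,0,0 for degrees 0…11.
Multiplying by (1 + 3z)⁴ gives running coefficients 1,13,67,175,255,243,189,81,0,0,0,0 for degrees 0…11.
Finally multiplying by (1 + 3z)², the product of all factors after the first has coefficients 1,19,154,694,1908,3348,3942,3402,2187,729,0,0 for degrees 0…11.
[z¹¹] = 1·0 + 1·2187 + 1·3348 = 5535.

5535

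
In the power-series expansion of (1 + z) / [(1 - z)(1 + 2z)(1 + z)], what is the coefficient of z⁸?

171

The denominator gives the recurrence a_n = −2a_(n−1) + a_(n−2) + 2a_(n−3) for n ≥ 3; the numerator fixes a_0 = 1, a_1 = -1, a_2 = 3.
Iterating: 1, -1, 3, -5, 11, -21, 43, -85, 171, so a_8 = 171.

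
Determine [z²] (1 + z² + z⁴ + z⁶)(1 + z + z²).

2

(1 + z² + z⁴ + z⁶) has coefficients 1,0,1 for degrees 0…2.
(1 + z + z²) has coefficients 1,1,1 for degrees 0…2.
[z²] = 1·1 + 1·1 = 2.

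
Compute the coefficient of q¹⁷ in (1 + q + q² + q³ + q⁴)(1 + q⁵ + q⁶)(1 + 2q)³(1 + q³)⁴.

(1 + q + q² + q³ + q⁴) has coefficients 1,1,1,1,1 for degrees 0…4.
(1 + q⁵ + q⁶) has coefficients 1,0,0,0,0,1,1,0,0,0,0,0,0,0,0,0,0,0 for degrees 0…17.
Multiplying by (1 + 2q)³ gives running coefficients 1,6,12,8,0,1,7,18,20,8,0,0,0,0,0,0,0,0 for degrees 0…17.
Finally multiplying by (1 + q³)⁴, the product of all factors after the first has coefficients 1,6,12,12,24,49,45,54,96,88,96,134,107,114,136,84,72,81 for degrees 0…17.
[q¹⁷] = 1·81 + 1·72 + 1·84 + 1·136 + 1·114 = 487.

487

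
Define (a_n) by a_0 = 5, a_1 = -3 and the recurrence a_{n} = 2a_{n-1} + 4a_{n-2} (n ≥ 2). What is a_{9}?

The ordinary generating function has denominator 1 - 2z - 4z^2.
Iterating the recurrence: a_0,…,a_{9} = 5, -3, 14, 16, 88, 240, 832, 2624, 8576, 27648.

27648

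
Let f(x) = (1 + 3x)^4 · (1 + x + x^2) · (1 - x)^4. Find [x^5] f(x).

(1 + 3x)^4 has coefficients 1,12,54,108,81 for degrees 0…4.
(1 + x + x^2) has coefficients 1,1,1,0,0,0 for degrees 0…5.
Finally multiplying by (1 - x)^4, the product of all factors after the first has coefficients 1,-3,3,-2,3,-3 for degrees 0…5.
[x^5] = 1·(-3) + 12·3 + 54·(-2) + 108·3 + 81·(-3) = 6.

6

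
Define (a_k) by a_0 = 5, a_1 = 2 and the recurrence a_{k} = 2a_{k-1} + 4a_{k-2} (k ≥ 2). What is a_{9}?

71168

The ordinary generating function has denominator 1 - 2q - 4q^2.
Iterating the recurrence: a_0,…,a_{9} = 5, 2, 24, 56, 208, 640, 2112, 6784, 22016, 71168.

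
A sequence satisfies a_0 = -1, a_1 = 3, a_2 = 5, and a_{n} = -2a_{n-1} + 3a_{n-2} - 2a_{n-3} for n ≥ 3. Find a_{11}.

The ordinary generating function has denominator 1 + 2q - 3q^2 + 2q^3.
Iterating the recurrence: a_0,…,a_{11} = -1, 3, 5, 1, 7, -21, 61, -199, 623, -1965, 6197, -19535.

-19535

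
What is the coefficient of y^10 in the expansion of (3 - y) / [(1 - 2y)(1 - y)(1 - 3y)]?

Partial fractions give a closed form: a_n = (-10)·2^n + (1)·1^n + (12)·3^n.
At n = 10: a_10 = 698349.

698349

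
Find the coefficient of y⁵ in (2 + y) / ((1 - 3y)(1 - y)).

The denominator gives the recurrence a_n = 4a_(n−1) − 3a_(n−2) for n ≥ 2; the numerator fixes a_0 = 2, a_1 = 9.
Iterating: 2, 9, 30, 93, 282, 849, so a_5 = 849.

849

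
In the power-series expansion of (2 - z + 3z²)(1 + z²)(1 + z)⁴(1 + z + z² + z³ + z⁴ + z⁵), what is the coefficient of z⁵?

(2 - z + 3z²) has coefficients 2,-1,3 for degrees 0…2.
(1 + z²) has coefficients 1,0,1,0,0,0 for degrees 0…5.
Multiplying by (1 + z)⁴ gives running coefficients 1,4,7,8,7,4 for degrees 0…5.
Finally multiplying by (1 + z + z² + z³ + z⁴ + z⁵), the product of all factors after the first has coefficients 1,5,12,20,27,31 for degrees 0…5.
[z⁵] = 2·31 − 1·27 + 3·20 = 95.

95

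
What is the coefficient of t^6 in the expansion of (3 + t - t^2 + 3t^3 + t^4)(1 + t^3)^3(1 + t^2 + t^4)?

(3 + t - t^2 + 3t^3 + t^4) has coefficients 3,1,-1,3,1 for degrees 0…4.
(1 + t^3)^3 has coefficients 1,0,0,3,0,0,3 for degrees 0…6.
Finally multiplying by (1 + t^2 + t^4), the product of all factors after the first has coefficients 1,0,1,3,1,3,3 for degrees 0…6.
[t^6] = 3·3 + 1·3 − 1·1 + 3·3 + 1·1 = 21.

21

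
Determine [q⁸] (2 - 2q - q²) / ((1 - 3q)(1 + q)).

The denominator gives the recurrence a_n = 2a_(n−1) + 3a_(n−2) for n ≥ 3; the numerator fixes a_0 = 2, a_1 = 2, a_2 = 9.
Iterating: 2, 2, 9, 24, 75, 222, 669, 2004, 6015, so a_8 = 6015.

6015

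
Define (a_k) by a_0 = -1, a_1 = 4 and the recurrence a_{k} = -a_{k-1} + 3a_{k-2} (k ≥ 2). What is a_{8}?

-1159

The ordinary generating function has denominator 1 + t - 3t^2.
Iterating the recurrence: a_0,…,a_{8} = -1, 4, -7, 19, -40, 97, -217, 508, -1159.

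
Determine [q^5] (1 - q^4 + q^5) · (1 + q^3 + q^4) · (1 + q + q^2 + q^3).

2

(1 - q^4 + q^5) has coefficients 1,0,0,0,-1,1 for degrees 0…5.
(1 + q^3 + q^4) has coefficients 1,0,0,1,1,0 for degrees 0…5.
Finally multiplying by (1 + q + q^2 + q^3), the product of all factors after the first has coefficients 1,1,1,2,2,2 for degrees 0…5.
[q^5] = 1·2 − 1·1 + 1·1 = 2.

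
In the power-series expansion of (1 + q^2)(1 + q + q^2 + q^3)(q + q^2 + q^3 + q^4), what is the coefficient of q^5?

6

(1 + q^2) has coefficients 1,0,1 for degrees 0…2.
(1 + q + q^2 + q^3) has coefficients 1,1,1,1,0,0 for degrees 0…5.
Finally multiplying by (q + q^2 + q^3 + q^4), the product of all factors after the first has coefficients 0,1,2,3,4,3 for degrees 0…5.
[q^5] = 1·3 + 1·3 = 6.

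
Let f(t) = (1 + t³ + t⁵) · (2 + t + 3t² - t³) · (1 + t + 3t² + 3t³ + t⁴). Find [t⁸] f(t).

18

(1 + t³ + t⁵) has coefficients 1,0,0,1,0,1 for degrees 0…5.
(2 + t + 3t² - t³) has coefficients 2,1,3,-1,0,0,0,0,0 for degrees 0…8.
Finally multiplying by (1 + t + 3t² + 3t³ + t⁴), the product of all factors after the first has coefficients 2,3,10,11,13,7,0,-1,0 for degrees 0…8.
[t⁸] = 1·0 + 1·7 + 1·11 = 18.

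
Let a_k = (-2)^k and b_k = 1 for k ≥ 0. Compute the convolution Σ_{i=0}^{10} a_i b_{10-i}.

Write out a_i and b_{10-i} for i = 0,…,10 and sum the products.
Σ = 1·1 − 2·1 + 4·1 − 8·1 + 16·1 − 32·1 + 64·1 − 128·1 + 256·1 − 512·1 + 1024·1 = 683.

683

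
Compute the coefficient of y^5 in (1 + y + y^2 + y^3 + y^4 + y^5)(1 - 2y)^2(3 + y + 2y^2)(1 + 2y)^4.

-58

(1 + y + y^2 + y^3 + y^4 + y^5) has coefficients 1,1,1,1,1,1 for degrees 0…5.
(1 - 2y)^2 has coefficients 1,-4,4,0,0,0 for degrees 0…5.
Multiplying by (3 + y + 2y^2) gives running coefficients 3,-11,10,-4,8,0 for degrees 0…5.
Finally multiplying by (1 + 2y)^4, the product of all factors after the first has coefficients 3,13,-6,-92,-88,112 for degrees 0…5.
[y^5] = 1·112 + 1·(-88) + 1·(-92) + 1·(-6) + 1·13 + 1·3 = -58.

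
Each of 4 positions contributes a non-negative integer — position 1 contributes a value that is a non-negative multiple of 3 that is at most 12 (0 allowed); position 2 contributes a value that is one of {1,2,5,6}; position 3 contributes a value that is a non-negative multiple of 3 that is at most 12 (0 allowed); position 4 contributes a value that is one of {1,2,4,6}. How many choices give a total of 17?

20

The generating function for the choices is (1 + q³ + q⁶ + q⁹ + q¹²)·(q + q² + q⁵ + q⁶)·(1 + q³ + q⁶ + q⁹ + q¹²)·(q + q² + q⁴ + q⁶); the count is [q¹⁷].
(1 + q³ + q⁶ + q⁹ + q¹²) has coefficients 1,0,0,1,0,0,1,0,0,1,0,0,1 for degrees 0…12.
(q + q² + q⁵ + q⁶) has coefficients 0,1,1,0,0,1,1,0,0,0,0,0,0,0,0,0,0,0 for degrees 0…17.
Multiplying by (1 + q³ + q⁶ + q⁹ + q¹²) gives running coefficients 0,1,1,0,1,2,1,1,2,1,1,2,1,1,2,1,0,1 for degrees 0…17.
Finally multiplying by (q + q² + q⁴ + q⁶), the product of all factors after the first has coefficients 0,0,1,2,1,2,4,4,4,5,5,5,6,5,5,6,5,4 for degrees 0…17.
[q¹⁷] = 1·4 + 1·5 + 1·5 + 1·4 + 1·2 = 20.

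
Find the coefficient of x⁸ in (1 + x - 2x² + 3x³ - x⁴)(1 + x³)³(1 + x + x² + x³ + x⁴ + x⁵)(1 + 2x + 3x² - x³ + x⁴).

77

(1 + x - 2x² + 3x³ - x⁴) has coefficients 1,1,-2,3,-1 for degrees 0…4.
(1 + x³)³ has coefficients 1,0,0,3,0,0,3,0,0 for degrees 0…8.
Multiplying by (1 + x + x² + x³ + x⁴ + x⁵) gives running coefficients 1,1,1,4,4,4,6,6,6 for degrees 0…8.
Finally multiplying by (1 + 2x + 3x² - x³ + x⁴), the product of all factors after the first has coefficients 1,3,6,8,15,24,23,30,36 for degrees 0…8.
[x⁸] = 1·36 + 1·30 − 2·23 + 3·24 − 1·15 = 77.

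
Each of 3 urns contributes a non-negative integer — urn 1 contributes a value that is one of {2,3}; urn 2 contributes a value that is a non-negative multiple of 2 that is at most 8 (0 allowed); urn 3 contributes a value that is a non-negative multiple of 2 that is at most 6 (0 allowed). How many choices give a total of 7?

3

The generating function for the choices is (y² + y³)·(1 + y² + y⁴ + y⁶ + y⁸)·(1 + y² + y⁴ + y⁶); the count is [y⁷].
(y² + y³) has coefficients 0,0,1,1 for degrees 0…3.
(1 + y² + y⁴ + y⁶ + y⁸) has coefficients 1,0,1,0,1,0,1,0 for degrees 0…7.
Finally multiplying by (1 + y² + y⁴ + y⁶), the product of all factors after the first has coefficients 1,0,2,0,3,0,4,0 for degrees 0…7.
[y⁷] = 1·0 + 1·3 = 3.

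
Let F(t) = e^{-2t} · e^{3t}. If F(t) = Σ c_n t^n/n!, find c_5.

1

The EGF product rule gives c_5 = Σ_{k_1+k_2=5} C(5; k_1,k_2) · ∏ g_i(k_i), where e^{-2t} gives (-2)^k; e^{3t} gives (3)^k.
g_1(k) for k = 0…5: 1, -2, 4, -8, 16, -32.
g_2(k) for k = 0…5: 1, 3, 9, 27, 81, 243.
c_5 = Σ_k C(5,k)·g_1(k)·g_2(5−k) = 1·1·243 + 5·(-2)·81 + 10·4·27 + 10·(-8)·9 + 5·16·3 + 1·(-32)·1 = 243 − 810 + 1080 − 720 + 240 − 32 = 1.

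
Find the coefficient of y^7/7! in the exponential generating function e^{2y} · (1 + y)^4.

30144

The EGF product rule gives c_7 = Σ_{k_1+k_2=7} C(7; k_1,k_2) · ∏ g_i(k_i), where e^{2y} gives (2)^k; (1+y)^4 gives the falling factorial (4)_k.
g_1(k) for k = 0…7: 1, 2, 4, 8, 16, 32, 64, 128.
g_2(k) for k = 0…7: 1, 4, 12, 24, 24, 0, 0, 0.
c_7 = Σ_k C(7,k)·g_1(k)·g_2(7−k) = 35·8·24 + 35·16·24 + 21·32·12 + 7·64·4 + 1·128·1 = 6720 + 13440 + 8064 + 1792 + 128 = 30144.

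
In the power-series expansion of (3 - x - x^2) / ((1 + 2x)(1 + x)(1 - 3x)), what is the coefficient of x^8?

The denominator gives the recurrence a_n = 7a_(n−2) + 6a_(n−3) for n ≥ 3; the numerator fixes a_0 = 3, a_1 = -1, a_2 = 20.
Iterating: 3, -1, 20, 11, 134, 197, 1004, 2183, 8210, so a_8 = 8210.

8210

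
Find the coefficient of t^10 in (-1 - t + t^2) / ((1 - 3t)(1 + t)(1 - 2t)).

-160678

Partial fractions give a closed form: a_n = (-11/4)·3^n + (1/12)·(-1)^n + (5/3)·2^n.
At n = 10: a_10 = -160678.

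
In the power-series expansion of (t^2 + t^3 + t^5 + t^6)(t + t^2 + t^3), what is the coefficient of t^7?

2

(t^2 + t^3 + t^5 + t^6) has coefficients 0,0,1,1,0,1,1 for degrees 0…6.
(t + t^2 + t^3) has coefficients 0,1,1,1,0,0,0,0 for degrees 0…7.
[t^7] = 1·0 + 1·0 + 1·1 + 1·1 = 2.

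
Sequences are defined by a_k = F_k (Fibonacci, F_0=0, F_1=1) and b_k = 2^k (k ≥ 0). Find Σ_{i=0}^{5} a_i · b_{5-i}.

The convolution is the x^5 coefficient of A(x)B(x).
Σ = 0·32 + 1·16 + 1·8 + 2·4 + 3·2 + 5·1 = 43.

43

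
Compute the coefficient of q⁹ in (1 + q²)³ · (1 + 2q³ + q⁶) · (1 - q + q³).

(1 + q²)³ has coefficients 1,0,3,0,3,0,1 for degrees 0…6.
(1 + 2q³ + q⁶) has coefficients 1,0,0,2,0,0,1,0,0,0 for degrees 0…9.
Finally multiplying by (1 - q + q³), the product of all factors after the first has coefficients 1,-1,0,3,-2,0,3,-1,0,1 for degrees 0…9.
[q⁹] = 1·1 + 3·(-1) + 3·0 + 1·3 = 1.

1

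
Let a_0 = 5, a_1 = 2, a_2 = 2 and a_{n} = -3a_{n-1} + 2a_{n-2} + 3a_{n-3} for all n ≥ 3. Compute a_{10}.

The ordinary generating function has denominator 1 + 3z - 2z^2 - 3z^3.
Iterating the recurrence: a_0,…,a_{10} = 5, 2, 2, 13, -29, 119, -376, 1279, -4232, 14126, -47005.

-47005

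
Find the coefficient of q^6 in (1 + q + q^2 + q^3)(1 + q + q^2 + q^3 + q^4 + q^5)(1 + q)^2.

(1 + q + q^2 + q^3) has coefficients 1,1,1,1 for degrees 0…3.
(1 + q + q^2 + q^3 + q^4 + q^5) has coefficients 1,1,1,1,1,1,0 for degrees 0…6.
Finally multiplying by (1 + q)^2, the product of all factors after the first has coefficients 1,3,4,4,4,4,3 for degrees 0…6.
[q^6] = 1·3 + 1·4 + 1·4 + 1·4 = 15.

15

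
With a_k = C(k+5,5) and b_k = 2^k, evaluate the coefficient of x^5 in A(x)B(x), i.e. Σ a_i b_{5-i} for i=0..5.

Write out a_i and b_{5-i} for i = 0,…,5 and sum the products.
Σ = 1·32 + 6·16 + 21·8 + 56·4 + 126·2 + 252·1 = 1024.

1024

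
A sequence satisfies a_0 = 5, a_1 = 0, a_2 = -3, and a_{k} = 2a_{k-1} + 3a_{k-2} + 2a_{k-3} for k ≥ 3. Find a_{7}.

36

The ordinary generating function has denominator 1 - 2z - 3z^2 - 2z^3.
Iterating the recurrence: a_0,…,a_{7} = 5, 0, -3, 4, -1, 4, 13, 36.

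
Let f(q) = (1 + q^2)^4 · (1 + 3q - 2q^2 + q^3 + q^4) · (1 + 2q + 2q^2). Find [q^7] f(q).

(1 + q^2)^4 has coefficients 1,0,4,0,6,0,4,0 for degrees 0…7.
(1 + 3q - 2q^2 + q^3 + q^4) has coefficients 1,3,-2,1,1,0,0,0 for degrees 0…7.
Finally multiplying by (1 + 2q + 2q^2), the product of all factors after the first has coefficients 1,5,6,3,-1,4,2,0 for degrees 0…7.
[q^7] = 1·0 + 4·4 + 6·3 + 4·5 = 54.

54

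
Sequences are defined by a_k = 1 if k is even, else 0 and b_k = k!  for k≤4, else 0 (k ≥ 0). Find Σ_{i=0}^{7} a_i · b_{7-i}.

7

This is [x^7] in the product of the two ordinary generating functions.
Σ = 1·0 + 0·0 + 1·0 + 0·24 + 1·6 + 0·2 + 1·1 + 0·1 = 7.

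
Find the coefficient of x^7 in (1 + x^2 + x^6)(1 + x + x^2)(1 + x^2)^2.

(1 + x^2 + x^6) has coefficients 1,0,1,0,0,0,1 for degrees 0…6.
(1 + x + x^2) has coefficients 1,1,1,0,0,0,0,0 for degrees 0…7.
Finally multiplying by (1 + x^2)^2, the product of all factors after the first has coefficients 1,1,3,2,3,1,1,0 for degrees 0…7.
[x^7] = 1·0 + 1·1 + 1·1 = 2.

2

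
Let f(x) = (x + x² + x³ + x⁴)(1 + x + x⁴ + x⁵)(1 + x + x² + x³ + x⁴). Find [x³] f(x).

(x + x² + x³ + x⁴) has coefficients 0,1,1,1 for degrees 0…3.
(1 + x + x⁴ + x⁵) has coefficients 1,1,0,0 for degrees 0…3.
Finally multiplying by (1 + x + x² + x³ + x⁴), the product of all factors after the first has coefficients 1,2,2,2 for degrees 0…3.
[x³] = 1·2 + 1·2 + 1·1 = 5.

5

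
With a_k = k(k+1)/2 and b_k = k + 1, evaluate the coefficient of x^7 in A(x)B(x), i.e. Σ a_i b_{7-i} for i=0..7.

The convolution is the t^7 coefficient of A(t)B(t).
Σ = 0·8 + 1·7 + 3·6 + 6·5 + 10·4 + 15·3 + 21·2 + 28·1 = 210.

210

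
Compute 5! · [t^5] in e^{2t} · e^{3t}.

3125

The EGF product rule gives c_5 = Σ_{k_1+k_2=5} C(5; k_1,k_2) · ∏ g_i(k_i), where e^{2t} gives (2)^k; e^{3t} gives (3)^k.
g_1(k) for k = 0…5: 1, 2, 4, 8, 16, 32.
g_2(k) for k = 0…5: 1, 3, 9, 27, 81, 243.
c_5 = Σ_k C(5,k)·g_1(k)·g_2(5−k) = 1·1·243 + 5·2·81 + 10·4·27 + 10·8·9 + 5·16·3 + 1·32·1 = 243 + 810 + 1080 + 720 + 240 + 32 = 3125.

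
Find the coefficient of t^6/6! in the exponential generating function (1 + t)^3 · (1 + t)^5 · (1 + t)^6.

2162160

The EGF product rule gives c_6 = Σ_{k_1+k_2+k_3=6} C(6; k_1,k_2,k_3) · ∏ g_i(k_i), where (1+t)^3 gives the falling factorial (3)_k; (1+t)^5 gives the falling factorial (5)_k; (1+t)^6 gives the falling factorial (6)_k.
g_1(k) for k = 0…6: 1, 3, 6, 6, 0, 0, 0.
g_2(k) for k = 0…6: 1, 5, 20, 60, 120, 120, 0.
g_3(k) for k = 0…6: 1, 6, 30, 120, 360, 720, 720.
First combine the last two factors: h(k) = Σ_j C(k,j)·g_2(j)·g_3(k−j) for k = 0…6: 1, 11, 110, 990, 7920, 55440, 332640.
c_6 = Σ_k C(6,k)·g_1(k)·h(6−k) = 1·1·332640 + 6·3·55440 + 15·6·7920 + 20·6·990 = 332640 + 997920 + 712800 + 118800 = 2162160.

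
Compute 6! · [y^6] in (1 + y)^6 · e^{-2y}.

The EGF product rule gives c_6 = Σ_{k_1+k_2=6} C(6; k_1,k_2) · ∏ g_i(k_i), where (1+y)^6 gives the falling factorial (6)_k; e^{-2y} gives (-2)^k.
g_1(k) for k = 0…6: 1, 6, 30, 120, 360, 720, 720.
g_2(k) for k = 0…6: 1, -2, 4, -8, 16, -32, 64.
c_6 = Σ_k C(6,k)·g_1(k)·g_2(6−k) = 1·1·64 + 6·6·(-32) + 15·30·16 + 20·120·(-8) + 15·360·4 + 6·720·(-2) + 1·720·1 = 64 − 1152 + 7200 − 19200 + 21600 − 8640 + 720 = 592.

592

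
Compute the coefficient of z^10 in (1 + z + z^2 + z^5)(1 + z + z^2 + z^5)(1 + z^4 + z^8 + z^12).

(1 + z + z^2 + z^5) has coefficients 1,1,1,0,0,1 for degrees 0…5.
(1 + z + z^2 + z^5) has coefficients 1,1,1,0,0,1,0,0,0,0,0 for degrees 0…10.
Finally multiplying by (1 + z^4 + z^8 + z^12), the product of all factors after the first has coefficients 1,1,1,0,1,2,1,0,1,2,1 for degrees 0…10.
[z^10] = 1·1 + 1·2 + 1·1 + 1·2 = 6.

6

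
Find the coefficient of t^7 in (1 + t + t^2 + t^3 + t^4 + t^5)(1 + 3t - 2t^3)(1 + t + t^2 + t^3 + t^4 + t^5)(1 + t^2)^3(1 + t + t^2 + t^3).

280

(1 + t + t^2 + t^3 + t^4 + t^5) has coefficients 1,1,1,1,1,1 for degrees 0…5.
(1 + 3t - 2t^3) has coefficients 1,3,0,-2,0,0,0,0 for degrees 0…7.
Multiplying by (1 + t + t^2 + t^3 + t^4 + t^5) gives running coefficients 1,4,4,2,2,2,1,-2 for degrees 0…7.
Multiplying by (1 + t^2)^3 gives running coefficients 1,4,7,14,17,20,20,14 for degrees 0…7.
Finally multiplying by (1 + t + t^2 + t^3), the product of all factors after the first has coefficients 1,5,12,26,42,58,71,71 for degrees 0…7.
[t^7] = 1·71 + 1·71 + 1·58 + 1·42 + 1·26 + 1·12 = 280.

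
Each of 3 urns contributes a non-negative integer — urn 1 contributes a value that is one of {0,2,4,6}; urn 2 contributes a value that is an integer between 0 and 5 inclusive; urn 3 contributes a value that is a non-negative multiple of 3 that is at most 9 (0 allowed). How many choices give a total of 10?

The generating function for the choices is (1 + t^2 + t^4 + t^6)·(1 + t + t^2 + t^3 + t^4 + t^5)·(1 + t^3 + t^6 + t^9); the count is [t^10].
(1 + t^2 + t^4 + t^6) has coefficients 1,0,1,0,1,0,1 for degrees 0…6.
(1 + t + t^2 + t^3 + t^4 + t^5) has coefficients 1,1,1,1,1,1,0,0,0,0,0 for degrees 0…10.
Finally multiplying by (1 + t^3 + t^6 + t^9), the product of all factors after the first has coefficients 1,1,1,2,2,2,2,2,2,2,2 for degrees 0…10.
[t^10] = 1·2 + 1·2 + 1·2 + 1·2 = 8.

8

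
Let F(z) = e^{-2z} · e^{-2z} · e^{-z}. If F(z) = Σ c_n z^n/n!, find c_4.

625

The EGF product rule gives c_4 = Σ_{k_1+k_2+k_3=4} C(4; k_1,k_2,k_3) · ∏ g_i(k_i), where e^{-2z} gives (-2)^k; e^{-2z} gives (-2)^k; e^{-z} gives (-1)^k.
g_1(k) for k = 0…4: 1, -2, 4, -8, 16.
g_2(k) for k = 0…4: 1, -2, 4, -8, 16.
g_3(k) for k = 0…4: 1, -1, 1, -1, 1.
First combine the last two factors: h(k) = Σ_j C(k,j)·g_2(j)·g_3(k−j) for k = 0…4: 1, -3, 9, -27, 81.
c_4 = Σ_k C(4,k)·g_1(k)·h(4−k) = 1·1·81 + 4·(-2)·(-27) + 6·4·9 + 4·(-8)·(-3) + 1·16·1 = 81 + 216 + 216 + 96 + 16 = 625.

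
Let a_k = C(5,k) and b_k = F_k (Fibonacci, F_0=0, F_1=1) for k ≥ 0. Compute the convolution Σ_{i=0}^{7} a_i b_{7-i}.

This is [x^7] in the product of the two ordinary generating functions.
Σ = 1·13 + 5·8 + 10·5 + 10·3 + 5·2 + 1·1 + 0·1 + 0·0 = 144.

144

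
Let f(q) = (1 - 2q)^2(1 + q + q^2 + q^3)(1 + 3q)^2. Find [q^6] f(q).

24

(1 - 2q)^2 has coefficients 1,-4,4 for degrees 0…2.
(1 + q + q^2 + q^3) has coefficients 1,1,1,1,0,0,0 for degrees 0…6.
Finally multiplying by (1 + 3q)^2, the product of all factors after the first has coefficients 1,7,16,16,15,9,0 for degrees 0…6.
[q^6] = 1·0 − 4·9 + 4·15 = 24.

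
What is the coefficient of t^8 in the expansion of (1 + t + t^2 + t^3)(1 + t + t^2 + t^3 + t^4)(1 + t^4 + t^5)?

(1 + t + t^2 + t^3) has coefficients 1,1,1,1 for degrees 0…3.
(1 + t + t^2 + t^3 + t^4) has coefficients 1,1,1,1,1,0,0,0,0 for degrees 0…8.
Finally multiplying by (1 + t^4 + t^5), the product of all factors after the first has coefficients 1,1,1,1,2,2,2,2,2 for degrees 0…8.
[t^8] = 1·2 + 1·2 + 1·2 + 1·2 = 8.

8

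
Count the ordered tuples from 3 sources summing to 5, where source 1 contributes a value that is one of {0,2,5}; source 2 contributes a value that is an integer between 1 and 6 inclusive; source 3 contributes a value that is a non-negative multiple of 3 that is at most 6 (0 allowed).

3

The generating function for the choices is (1 + z^2 + z^5)·(z + z^2 + z^3 + z^4 + z^5 + z^6)·(1 + z^3 + z^6); the count is [z^5].
(1 + z^2 + z^5) has coefficients 1,0,1,0,0,1 for degrees 0…5.
(z + z^2 + z^3 + z^4 + z^5 + z^6) has coefficients 0,1,1,1,1,1 for degrees 0…5.
Finally multiplying by (1 + z^3 + z^6), the product of all factors after the first has coefficients 0,1,1,1,2,2 for degrees 0…5.
[z^5] = 1·2 + 1·1 + 1·0 = 3.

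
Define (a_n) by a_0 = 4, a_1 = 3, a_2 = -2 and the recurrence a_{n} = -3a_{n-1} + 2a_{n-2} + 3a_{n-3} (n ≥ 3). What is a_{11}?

326223

The ordinary generating function has denominator 1 + 3q - 2q^2 - 3q^3.
Iterating the recurrence: a_0,…,a_{11} = 4, 3, -2, 24, -67, 243, -791, 2658, -8827, 29424, -97952, 326223.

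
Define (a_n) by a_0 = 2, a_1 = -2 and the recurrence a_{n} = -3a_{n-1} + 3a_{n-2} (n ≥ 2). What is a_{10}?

The ordinary generating function has denominator 1 + 3q - 3q^2.
Iterating the recurrence: a_0,…,a_{10} = 2, -2, 12, -42, 162, -612, 2322, -8802, 33372, -126522, 479682.

479682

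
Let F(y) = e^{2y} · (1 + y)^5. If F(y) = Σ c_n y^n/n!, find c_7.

The EGF product rule gives c_7 = Σ_{k_1+k_2=7} C(7; k_1,k_2) · ∏ g_i(k_i), where e^{2y} gives (2)^k; (1+y)^5 gives the falling factorial (5)_k.
g_1(k) for k = 0…7: 1, 2, 4, 8, 16, 32, 64, 128.
g_2(k) for k = 0…7: 1, 5, 20, 60, 120, 120, 0, 0.
c_7 = Σ_k C(7,k)·g_1(k)·g_2(7−k) = 21·4·120 + 35·8·120 + 35·16·60 + 21·32·20 + 7·64·5 + 1·128·1 = 10080 + 33600 + 33600 + 13440 + 2240 + 128 = 93088.

93088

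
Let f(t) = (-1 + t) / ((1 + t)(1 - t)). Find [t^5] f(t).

Partial fractions give a closed form: a_n = (-1)·(-1)^n.
At n = 5: a_5 = 1.

1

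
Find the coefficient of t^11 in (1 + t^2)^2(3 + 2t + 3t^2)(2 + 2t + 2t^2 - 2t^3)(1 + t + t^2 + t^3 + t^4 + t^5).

(1 + t^2)^2 has coefficients 1,0,2,0,1 for degrees 0…4.
(3 + 2t + 3t^2) has coefficients 3,2,3,0,0,0,0,0,0,0,0,0 for degrees 0…11.
Multiplying by (2 + 2t + 2t^2 - 2t^3) gives running coefficients 6,10,16,4,2,-6,0,0,0,0,0,0 for degrees 0…11.
Finally multiplying by (1 + t + t^2 + t^3 + t^4 + t^5), the product of all factors after the first has coefficients 6,16,32,36,38,32,26,16,0,-4,-6,0 for degrees 0…11.
[t^11] = 1·0 + 2·(-4) + 1·16 = 8.

8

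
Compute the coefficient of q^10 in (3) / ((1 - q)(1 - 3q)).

Partial fractions give a closed form: a_n = (-3/2)·1^n + (9/2)·3^n.
At n = 10: a_10 = 265719.

265719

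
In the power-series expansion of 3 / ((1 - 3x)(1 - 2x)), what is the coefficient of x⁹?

Partial fractions give a closed form: a_n = (9)·3^n + (-6)·2^n.
At n = 9: a_9 = 174075.

174075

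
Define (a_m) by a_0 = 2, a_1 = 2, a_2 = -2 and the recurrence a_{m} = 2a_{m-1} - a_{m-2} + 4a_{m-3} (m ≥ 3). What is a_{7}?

98

The ordinary generating function has denominator 1 - 2x + x^2 - 4x^3.
Iterating the recurrence: a_0,…,a_{7} = 2, 2, -2, 2, 14, 18, 30, 98.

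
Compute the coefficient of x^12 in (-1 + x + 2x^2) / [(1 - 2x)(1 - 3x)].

-708588

The denominator gives the recurrence a_n = 5a_(n−1) − 6a_(n−2) for n ≥ 3; the numerator fixes a_0 = -1, a_1 = -4, a_2 = -12.
Iterating: -1, -4, -12, -36, -108, -324, -972, -2916, -8748, -26244, -78732, -236196, -708588, so a_12 = -708588.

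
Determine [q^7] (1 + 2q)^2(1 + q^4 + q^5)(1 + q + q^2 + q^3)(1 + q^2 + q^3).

(1 + 2q)^2 has coefficients 1,4,4 for degrees 0…2.
(1 + q^4 + q^5) has coefficients 1,0,0,0,1,1,0,0 for degrees 0…7.
Multiplying by (1 + q + q^2 + q^3) gives running coefficients 1,1,1,1,1,2,2,2 for degrees 0…7.
Finally multiplying by (1 + q^2 + q^3), the product of all factors after the first has coefficients 1,1,2,3,3,4,4,5 for degrees 0…7.
[q^7] = 1·5 + 4·4 + 4·4 = 37.

37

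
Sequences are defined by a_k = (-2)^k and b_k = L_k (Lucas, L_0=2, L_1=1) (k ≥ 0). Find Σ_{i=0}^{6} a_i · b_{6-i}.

The convolution is the t^6 coefficient of A(t)B(t).
Σ = 1·18 − 2·11 + 4·7 − 8·4 + 16·3 − 32·1 + 64·2 = 136.

136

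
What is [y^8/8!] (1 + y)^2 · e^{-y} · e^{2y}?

The EGF product rule gives c_8 = Σ_{k_1+k_2+k_3=8} C(8; k_1,k_2,k_3) · ∏ g_i(k_i), where (1+y)^2 gives the falling factorial (2)_k; e^{-y} gives (-1)^k; e^{2y} gives (2)^k.
g_1(k) for k = 0…8: 1, 2, 2, 0, 0, 0, 0, 0, 0.
g_2(k) for k = 0…8: 1, -1, 1, -1, 1, -1, 1, -1, 1.
g_3(k) for k = 0…8: 1, 2, 4, 8, 16, 32, 64, 128, 256.
First combine the last two factors: h(k) = Σ_j C(k,j)·g_2(j)·g_3(k−j) for k = 0…8: 1, 1, 1, 1, 1, 1, 1, 1, 1.
c_8 = Σ_k C(8,k)·g_1(k)·h(8−k) = 1·1·1 + 8·2·1 + 28·2·1 = 1 + 16 + 56 = 73.

73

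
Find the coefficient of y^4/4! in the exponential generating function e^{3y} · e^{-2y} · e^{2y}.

The EGF product rule gives c_4 = Σ_{k_1+k_2+k_3=4} C(4; k_1,k_2,k_3) · ∏ g_i(k_i), where e^{3y} gives (3)^k; e^{-2y} gives (-2)^k; e^{2y} gives (2)^k.
g_1(k) for k = 0…4: 1, 3, 9, 27, 81.
g_2(k) for k = 0…4: 1, -2, 4, -8, 16.
g_3(k) for k = 0…4: 1, 2, 4, 8, 16.
First combine the last two factors: h(k) = Σ_j C(k,j)·g_2(j)·g_3(k−j) for k = 0…4: 1, 0, 0, 0, 0.
c_4 = Σ_k C(4,k)·g_1(k)·h(4−k) = 1·81·1 = 81.

81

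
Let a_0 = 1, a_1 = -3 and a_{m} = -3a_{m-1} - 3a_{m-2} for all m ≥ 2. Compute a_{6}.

-27

The ordinary generating function has denominator 1 + 3q + 3q^2.
Iterating the recurrence: a_0,…,a_{6} = 1, -3, 6, -9, 9, 0, -27.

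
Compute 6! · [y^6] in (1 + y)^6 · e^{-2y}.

592

The EGF product rule gives c_6 = Σ_{k_1+k_2=6} C(6; k_1,k_2) · ∏ g_i(k_i), where (1+y)^6 gives the falling factorial (6)_k; e^{-2y} gives (-2)^k.
g_1(k) for k = 0…6: 1, 6, 30, 120, 360, 720, 720.
g_2(k) for k = 0…6: 1, -2, 4, -8, 16, -32, 64.
c_6 = Σ_k C(6,k)·g_1(k)·g_2(6−k) = 1·1·64 + 6·6·(-32) + 15·30·16 + 20·120·(-8) + 15·360·4 + 6·720·(-2) + 1·720·1 = 64 − 1152 + 7200 − 19200 + 21600 − 8640 + 720 = 592.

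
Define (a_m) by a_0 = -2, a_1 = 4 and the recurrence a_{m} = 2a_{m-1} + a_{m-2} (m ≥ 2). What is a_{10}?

The ordinary generating function has denominator 1 - 2x - x^2.
Iterating the recurrence: a_0,…,a_{10} = -2, 4, 6, 16, 38, 92, 222, 536, 1294, 3124, 7542.

7542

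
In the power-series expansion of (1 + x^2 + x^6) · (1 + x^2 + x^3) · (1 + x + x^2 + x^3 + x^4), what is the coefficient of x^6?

(1 + x^2 + x^6) has coefficients 1,0,1,0,0,0,1 for degrees 0…6.
(1 + x^2 + x^3) has coefficients 1,0,1,1,0,0,0 for degrees 0…6.
Finally multiplying by (1 + x + x^2 + x^3 + x^4), the product of all factors after the first has coefficients 1,1,2,3,3,2,2 for degrees 0…6.
[x^6] = 1·2 + 1·3 + 1·1 = 6.

6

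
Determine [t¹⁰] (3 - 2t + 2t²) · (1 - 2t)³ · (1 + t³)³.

(3 - 2t + 2t²) has coefficients 3,-2,2 for degrees 0…2.
(1 - 2t)³ has coefficients 1,-6,12,-8,0,0,0,0,0,0,0 for degrees 0…10.
Finally multiplying by (1 + t³)³, the product of all factors after the first has coefficients 1,-6,12,-5,-18,36,-21,-18,36,-23,-6 for degrees 0…10.
[t¹⁰] = 3·(-6) − 2·(-23) + 2·36 = 100.

100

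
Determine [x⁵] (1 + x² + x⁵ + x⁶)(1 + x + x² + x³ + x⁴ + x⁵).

(1 + x² + x⁵ + x⁶) has coefficients 1,0,1,0,0,1 for degrees 0…5.
(1 + x + x² + x³ + x⁴ + x⁵) has coefficients 1,1,1,1,1,1 for degrees 0…5.
[x⁵] = 1·1 + 1·1 + 1·1 = 3.

3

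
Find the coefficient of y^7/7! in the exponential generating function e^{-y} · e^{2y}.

The EGF product rule gives c_7 = Σ_{k_1+k_2=7} C(7; k_1,k_2) · ∏ g_i(k_i), where e^{-y} gives (-1)^k; e^{2y} gives (2)^k.
g_1(k) for k = 0…7: 1, -1, 1, -1, 1, -1, 1, -1.
g_2(k) for k = 0…7: 1, 2, 4, 8, 16, 32, 64, 128.
c_7 = Σ_k C(7,k)·g_1(k)·g_2(7−k) = 1·1·128 + 7·(-1)·64 + 21·1·32 + 35·(-1)·16 + 35·1·8 + 21·(-1)·4 + 7·1·2 + 1·(-1)·1 = 128 − 448 + 672 − 560 + 280 − 84 + 14 − 1 = 1.

1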